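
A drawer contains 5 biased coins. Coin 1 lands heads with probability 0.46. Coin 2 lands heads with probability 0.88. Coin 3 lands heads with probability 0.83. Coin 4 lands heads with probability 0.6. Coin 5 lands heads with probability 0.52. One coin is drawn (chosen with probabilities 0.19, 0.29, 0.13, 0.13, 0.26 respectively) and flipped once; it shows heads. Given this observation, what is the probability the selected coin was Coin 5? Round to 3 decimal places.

Tabulate prior·likelihood by source: [1] prior 0.19, lik 0.46, product 0.08740; [2] prior 0.29, lik 0.88, product 0.2552; [3] prior 0.13, lik 0.83, product 0.1079; [4] prior 0.13, lik 0.6, product 0.07800; [5] prior 0.26, lik 0.52, product 0.1352.
Normalizing constant = 0.66370; the posterior for Coin 5 is its product over the sum, 0.1352/0.66370 = 0.204.

Posterior probability ≈ 0.204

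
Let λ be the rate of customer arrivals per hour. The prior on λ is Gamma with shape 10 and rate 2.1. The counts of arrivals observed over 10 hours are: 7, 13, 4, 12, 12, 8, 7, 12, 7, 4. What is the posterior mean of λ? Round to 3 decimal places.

The Poisson likelihood adds the total count to the shape and the number of exposure periods to the rate. Here ∑xᵢ = 86 and n = 10, so shape 10→96 and rate 2.1→12.1.
E[λ | data] = 96/12.1 = 7.934.

Posterior mean ≈ 7.934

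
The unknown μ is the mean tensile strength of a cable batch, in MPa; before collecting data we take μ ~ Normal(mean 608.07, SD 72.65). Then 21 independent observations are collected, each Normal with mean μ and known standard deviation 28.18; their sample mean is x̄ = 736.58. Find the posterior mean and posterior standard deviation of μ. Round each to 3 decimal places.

With known σ, the Normal prior is conjugate. Weight on the data is w = (n/σ²)/(n/σ² + 1/τ₀²) = 0.0264446/(0.0264446+0.00018946) = 0.99289.
Posterior mean = w·x̄ + (1−w)·μ₀ = 0.99289·736.58 + 0.0071136·608.07 = 735.666. Posterior variance = 1/(0.0264446+0.00018946) = 37.5459, so SD = 6.127.

Posterior mean ≈ 735.666; posterior SD ≈ 6.127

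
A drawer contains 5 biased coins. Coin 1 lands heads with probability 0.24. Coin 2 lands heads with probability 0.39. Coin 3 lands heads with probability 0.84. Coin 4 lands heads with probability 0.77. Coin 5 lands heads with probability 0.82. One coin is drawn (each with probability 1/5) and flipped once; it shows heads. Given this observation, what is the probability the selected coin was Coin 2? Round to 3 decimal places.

Posterior probability ≈ 0.127

P(heads|C1) = 0.24; P(heads|C2) = 0.39; P(heads|C3) = 0.84; P(heads|C4) = 0.77; P(heads|C5) = 0.82.
Prior × likelihood for each source: 0.2·0.24=0.04800, 0.2·0.39=0.07800, 0.2·0.84=0.1680, 0.2·0.77=0.1540, 0.2·0.82=0.1640. Summing gives P(heads) = 0.61200.
P(Coin 2 | heads) = 0.07800 / 0.61200 = 0.127.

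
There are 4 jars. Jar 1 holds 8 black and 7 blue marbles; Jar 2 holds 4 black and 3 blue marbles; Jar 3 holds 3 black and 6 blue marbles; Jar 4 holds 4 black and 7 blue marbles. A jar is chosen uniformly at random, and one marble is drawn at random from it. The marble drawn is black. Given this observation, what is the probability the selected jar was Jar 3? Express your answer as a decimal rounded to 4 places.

Tabulate prior·likelihood by source: [1] prior 0.25, lik 0.5333, product 0.1333; [2] prior 0.25, lik 0.5714, product 0.1429; [3] prior 0.25, lik 0.3333, product 0.08333; [4] prior 0.25, lik 0.3636, product 0.09091.
Normalizing constant = 0.45043; the posterior for Jar 3 is its product over the sum, 0.08333/0.45043 = 0.1850.

Posterior probability ≈ 0.1850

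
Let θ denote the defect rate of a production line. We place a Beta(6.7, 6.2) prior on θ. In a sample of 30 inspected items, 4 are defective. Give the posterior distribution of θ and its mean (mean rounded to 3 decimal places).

Posterior: Beta(10.7, 32.2); mean ≈ 0.249

Observing 4 successes and 26 failures updates Beta(6.7, 6.2) by adding the success and failure counts to the two shape parameters: α = 6.7+4 = 10.7, β = 6.2+26 = 32.2.
Posterior mean = α/(α+β) = 10.7/42.9 = 0.249.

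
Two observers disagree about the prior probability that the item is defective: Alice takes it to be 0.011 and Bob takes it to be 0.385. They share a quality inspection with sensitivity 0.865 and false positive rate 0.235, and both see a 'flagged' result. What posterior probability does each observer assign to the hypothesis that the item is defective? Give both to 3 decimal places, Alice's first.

Alice: 0.039; Bob: 0.697

P('+'|H) = 0.865, P('+'|¬H) = 0.235.
Alice: numerator 0.865·0.011 = 0.0095150; evidence = 0.0095150+0.235·0.989 = 0.24193; posterior = 0.039.
Bob: numerator 0.865·0.385 = 0.33303; evidence = 0.33303+0.235·0.615 = 0.47755; posterior = 0.697.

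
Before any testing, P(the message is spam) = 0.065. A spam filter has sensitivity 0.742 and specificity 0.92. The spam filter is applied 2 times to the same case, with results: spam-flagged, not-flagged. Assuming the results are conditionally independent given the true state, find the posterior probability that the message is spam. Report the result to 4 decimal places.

Posterior P(H) ≈ 0.1531

With H the event that the message is spam, the joint likelihood of the observed sequence is P(data|H) = 0.742·0.258 = 0.19144 and P(data|¬H) = 0.08·0.92 = 0.073600.
Bayes: P(H|data) = 0.065·0.19144 / (0.065·0.19144 + 0.935·0.073600) = 0.012443/0.081259 = 0.1531.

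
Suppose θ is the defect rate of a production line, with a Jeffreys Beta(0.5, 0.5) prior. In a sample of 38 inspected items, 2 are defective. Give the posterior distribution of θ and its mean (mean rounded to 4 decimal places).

Observing 2 successes and 36 failures updates Beta(0.5, 0.5) by adding the success and failure counts to the two shape parameters: α = 0.5+2 = 2.5, β = 0.5+36 = 36.5.
E[θ | data] = 2.5/(2.5+36.5) = 0.0641.

Posterior: Beta(2.5, 36.5); mean ≈ 0.0641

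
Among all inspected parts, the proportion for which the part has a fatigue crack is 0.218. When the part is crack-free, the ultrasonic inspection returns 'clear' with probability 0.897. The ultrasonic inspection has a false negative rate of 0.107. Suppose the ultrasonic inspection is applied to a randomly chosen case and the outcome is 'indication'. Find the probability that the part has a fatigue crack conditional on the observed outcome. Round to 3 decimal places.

Let H be the event that the part has a fatigue crack. P(H) = 0.218, so P(¬H) = 0.782. With E the 'indication' result, P(E|H) = 0.893 and P(E|¬H) = 0.103.
P(E) = 0.893·0.218 + 0.103·0.782 = 0.19467 + 0.080546 = 0.27522.
By Bayes' theorem, P(H|E) = 0.19467 / 0.27522 = 0.707.

P(H | E) ≈ 0.707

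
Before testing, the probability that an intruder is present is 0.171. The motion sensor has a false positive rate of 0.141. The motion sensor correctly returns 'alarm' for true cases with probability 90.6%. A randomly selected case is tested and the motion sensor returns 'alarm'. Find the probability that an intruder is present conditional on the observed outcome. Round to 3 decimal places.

P(H | E) ≈ 0.570

Write H for 'an intruder is present'. Prior odds H:¬H = 0.171/0.829 = 0.20627. For the 'alarm' outcome, the likelihood ratio is 0.906/0.141 = 6.4255.
Posterior odds = 0.20627 × 6.4255 = 1.3254, so P(H|E) = 1.3254/(1+1.3254) = 0.570.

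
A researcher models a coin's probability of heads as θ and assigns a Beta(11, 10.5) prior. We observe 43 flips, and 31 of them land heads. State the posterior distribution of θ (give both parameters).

Posterior: Beta(42, 22.5)

Observing 31 successes and 12 failures updates Beta(11, 10.5) by adding the success and failure counts to the two shape parameters: α = 11+31 = 42, β = 10.5+12 = 22.5.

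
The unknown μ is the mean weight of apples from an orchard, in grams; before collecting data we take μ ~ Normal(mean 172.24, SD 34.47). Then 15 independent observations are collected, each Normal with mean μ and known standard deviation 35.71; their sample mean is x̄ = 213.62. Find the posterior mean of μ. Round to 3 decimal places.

Posterior mean ≈ 210.857

With known σ, the Normal prior is conjugate. Weight on the data is w = (n/σ²)/(n/σ² + 1/τ₀²) = 0.0117628/(0.0117628+0.00084162) = 0.93323.
Posterior mean = w·x̄ + (1−w)·μ₀ = 0.93323·213.62 + 0.066772·172.24 = 210.857.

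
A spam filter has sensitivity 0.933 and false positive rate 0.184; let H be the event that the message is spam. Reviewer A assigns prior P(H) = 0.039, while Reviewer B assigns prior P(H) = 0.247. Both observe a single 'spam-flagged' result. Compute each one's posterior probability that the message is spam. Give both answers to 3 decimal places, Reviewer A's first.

P('+'|H) = 0.933, P('+'|¬H) = 0.184.
Reviewer A: numerator 0.933·0.039 = 0.036387; evidence = 0.036387+0.184·0.961 = 0.21321; posterior = 0.171.
Reviewer B: numerator 0.933·0.247 = 0.23045; evidence = 0.23045+0.184·0.753 = 0.36900; posterior = 0.625.

Reviewer A: 0.171; Reviewer B: 0.625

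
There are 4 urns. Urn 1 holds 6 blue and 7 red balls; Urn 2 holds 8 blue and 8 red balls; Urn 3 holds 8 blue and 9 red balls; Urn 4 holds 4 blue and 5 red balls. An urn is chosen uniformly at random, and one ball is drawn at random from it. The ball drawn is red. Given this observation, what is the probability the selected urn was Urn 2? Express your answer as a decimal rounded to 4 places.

Tabulate prior·likelihood by source: [1] prior 0.25, lik 0.5385, product 0.1346; [2] prior 0.25, lik 0.5, product 0.1250; [3] prior 0.25, lik 0.5294, product 0.1324; [4] prior 0.25, lik 0.5556, product 0.1389.
Normalizing constant = 0.53086; the posterior for Urn 2 is its product over the sum, 0.1250/0.53086 = 0.2355.

Posterior probability ≈ 0.2355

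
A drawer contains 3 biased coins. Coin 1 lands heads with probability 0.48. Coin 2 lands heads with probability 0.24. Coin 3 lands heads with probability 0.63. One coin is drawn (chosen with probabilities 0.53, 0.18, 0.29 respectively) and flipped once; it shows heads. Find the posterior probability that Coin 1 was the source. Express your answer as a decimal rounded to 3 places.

Posterior probability ≈ 0.530

P(heads|C1) = 0.48; P(heads|C2) = 0.24; P(heads|C3) = 0.63.
Prior × likelihood for each source: 0.53·0.48=0.2544, 0.18·0.24=0.04320, 0.29·0.63=0.1827. Summing gives P(heads) = 0.48030.
P(Coin 1 | heads) = 0.2544 / 0.48030 = 0.530.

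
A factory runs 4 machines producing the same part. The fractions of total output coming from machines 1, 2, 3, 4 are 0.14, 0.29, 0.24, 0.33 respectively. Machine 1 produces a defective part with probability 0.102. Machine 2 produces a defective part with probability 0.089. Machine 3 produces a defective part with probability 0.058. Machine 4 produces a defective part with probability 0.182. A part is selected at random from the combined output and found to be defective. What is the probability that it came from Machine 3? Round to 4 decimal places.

Tabulate prior·likelihood by source: [1] prior 0.14, lik 0.102, product 0.01428; [2] prior 0.29, lik 0.089, product 0.02581; [3] prior 0.24, lik 0.058, product 0.01392; [4] prior 0.33, lik 0.182, product 0.06006.
Normalizing constant = 0.11407; the posterior for Machine 3 is its product over the sum, 0.01392/0.11407 = 0.1220.

Posterior probability ≈ 0.1220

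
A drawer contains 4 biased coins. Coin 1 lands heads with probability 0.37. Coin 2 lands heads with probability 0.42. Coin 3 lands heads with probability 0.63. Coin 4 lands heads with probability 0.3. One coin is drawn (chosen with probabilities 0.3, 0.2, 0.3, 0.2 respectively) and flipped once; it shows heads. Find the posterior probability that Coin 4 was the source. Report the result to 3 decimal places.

Tabulate prior·likelihood by source: [1] prior 0.3, lik 0.37, product 0.1110; [2] prior 0.2, lik 0.42, product 0.08400; [3] prior 0.3, lik 0.63, product 0.1890; [4] prior 0.2, lik 0.3, product 0.06000.
Normalizing constant = 0.44400; the posterior for Coin 4 is its product over the sum, 0.06000/0.44400 = 0.135.

Posterior probability ≈ 0.135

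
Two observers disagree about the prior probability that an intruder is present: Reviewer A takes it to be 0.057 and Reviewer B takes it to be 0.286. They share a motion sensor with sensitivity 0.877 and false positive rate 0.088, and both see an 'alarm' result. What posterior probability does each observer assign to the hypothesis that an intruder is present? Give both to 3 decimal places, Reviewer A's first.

Reviewer A: 0.376; Reviewer B: 0.800

The likelihood ratio for an 'alarm' result is 0.877/0.088 = 9.9659.
Reviewer A: prior odds 0.057/0.943 = 0.060445; posterior odds 0.60239; posterior probability 0.376.
Reviewer B: prior odds 0.286/0.714 = 0.40056; posterior odds 3.9919; posterior probability 0.800.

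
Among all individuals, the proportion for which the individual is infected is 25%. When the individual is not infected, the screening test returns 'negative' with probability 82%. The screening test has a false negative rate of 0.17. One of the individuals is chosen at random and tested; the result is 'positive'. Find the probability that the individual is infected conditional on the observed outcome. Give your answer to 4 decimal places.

P(H | E) ≈ 0.6058

Let H be the event that the individual is infected. P(H) = 0.25, so P(¬H) = 0.75. With E the 'positive' result, P(E|H) = 0.83 and P(E|¬H) = 0.18.
P(E) = 0.83·0.25 + 0.18·0.75 = 0.20750 + 0.13500 = 0.34250.
By Bayes' theorem, P(H|E) = 0.20750 / 0.34250 = 0.6058.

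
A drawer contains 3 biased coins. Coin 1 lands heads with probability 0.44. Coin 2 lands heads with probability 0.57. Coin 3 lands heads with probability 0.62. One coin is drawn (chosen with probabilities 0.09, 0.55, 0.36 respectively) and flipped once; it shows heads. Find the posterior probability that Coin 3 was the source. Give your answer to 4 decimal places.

Posterior probability ≈ 0.3873

P(heads|C1) = 0.44; P(heads|C2) = 0.57; P(heads|C3) = 0.62.
Prior × likelihood for each source: 0.09·0.44=0.03960, 0.55·0.57=0.3135, 0.36·0.62=0.2232. Summing gives P(heads) = 0.57630.
P(Coin 3 | heads) = 0.2232 / 0.57630 = 0.3873.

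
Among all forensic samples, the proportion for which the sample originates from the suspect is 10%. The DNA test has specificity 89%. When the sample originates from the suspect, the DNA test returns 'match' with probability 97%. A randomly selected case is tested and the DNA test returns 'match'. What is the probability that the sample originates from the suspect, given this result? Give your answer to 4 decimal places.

Let H be the event that the sample originates from the suspect. P(H) = 0.1, so P(¬H) = 0.9. With E the 'match' result, P(E|H) = 0.97 and P(E|¬H) = 0.11.
P(E) = 0.97·0.1 + 0.11·0.9 = 0.097000 + 0.099000 = 0.19600.
By Bayes' theorem, P(H|E) = 0.097000 / 0.19600 = 0.4949.

P(H | E) ≈ 0.4949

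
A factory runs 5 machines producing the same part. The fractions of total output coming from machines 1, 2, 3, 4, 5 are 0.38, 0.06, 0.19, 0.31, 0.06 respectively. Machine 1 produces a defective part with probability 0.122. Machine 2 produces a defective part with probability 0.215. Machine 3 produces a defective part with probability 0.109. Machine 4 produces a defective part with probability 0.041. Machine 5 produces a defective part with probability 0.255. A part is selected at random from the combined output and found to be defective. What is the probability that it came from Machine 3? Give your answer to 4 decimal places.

Tabulate prior·likelihood by source: [1] prior 0.38, lik 0.122, product 0.04636; [2] prior 0.06, lik 0.215, product 0.01290; [3] prior 0.19, lik 0.109, product 0.02071; [4] prior 0.31, lik 0.041, product 0.01271; [5] prior 0.06, lik 0.255, product 0.01530.
Normalizing constant = 0.10798; the posterior for Machine 3 is its product over the sum, 0.02071/0.10798 = 0.1918.

Posterior probability ≈ 0.1918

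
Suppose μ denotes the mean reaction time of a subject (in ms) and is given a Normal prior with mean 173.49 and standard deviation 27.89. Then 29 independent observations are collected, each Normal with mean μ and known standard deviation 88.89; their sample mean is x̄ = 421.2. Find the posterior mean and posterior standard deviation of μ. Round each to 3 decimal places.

Prior precision 1/τ₀² = 1/27.89² = 0.00128559; data precision n/σ² = 29/88.89² = 0.00367022.
Posterior precision = 0.00128559 + 0.00367022 = 0.00495581, giving posterior SD = 1/√0.00495581 = 14.205.
Posterior mean = (0.00128559·173.49 + 0.00367022·421.2) / 0.00495581 = 356.941.

Posterior mean ≈ 356.941; posterior SD ≈ 14.205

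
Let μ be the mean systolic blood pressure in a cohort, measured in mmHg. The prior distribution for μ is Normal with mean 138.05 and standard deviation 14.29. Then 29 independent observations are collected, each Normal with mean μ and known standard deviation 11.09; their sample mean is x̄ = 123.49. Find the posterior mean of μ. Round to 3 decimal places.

Posterior mean ≈ 123.786

Prior precision 1/τ₀² = 1/14.29² = 0.00489706; data precision n/σ² = 29/11.09² = 0.235795.
Posterior precision = 0.00489706 + 0.235795 = 0.240692.
Posterior mean = (0.00489706·138.05 + 0.235795·123.49) / 0.240692 = 123.786.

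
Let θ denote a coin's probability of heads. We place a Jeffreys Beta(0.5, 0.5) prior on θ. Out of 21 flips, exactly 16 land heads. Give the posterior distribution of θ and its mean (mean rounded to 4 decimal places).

Observing 16 successes and 5 failures updates Beta(0.5, 0.5) by adding the success and failure counts to the two shape parameters: α = 0.5+16 = 16.5, β = 0.5+5 = 5.5.
Posterior mean = α/(α+β) = 16.5/22 = 0.7500.

Posterior: Beta(16.5, 5.5); mean ≈ 0.7500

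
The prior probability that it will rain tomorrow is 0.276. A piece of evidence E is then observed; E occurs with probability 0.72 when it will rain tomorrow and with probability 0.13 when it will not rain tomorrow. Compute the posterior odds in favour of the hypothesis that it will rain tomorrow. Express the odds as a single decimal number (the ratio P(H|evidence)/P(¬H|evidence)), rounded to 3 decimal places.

Posterior odds ≈ 2.111

Prior odds = 0.276/(1−0.276) = 0.38122.
Likelihood ratio for E = 0.72/0.13 = 5.5385.
Posterior odds = prior odds × LR = 2.1113.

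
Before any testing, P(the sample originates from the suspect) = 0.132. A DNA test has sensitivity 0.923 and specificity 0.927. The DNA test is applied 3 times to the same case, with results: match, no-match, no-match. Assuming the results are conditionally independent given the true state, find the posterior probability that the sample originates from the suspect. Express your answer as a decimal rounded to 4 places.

Posterior P(H) ≈ 0.0131

With H the event that the sample originates from the suspect, the joint likelihood of the observed sequence is P(data|H) = 0.923·0.077·0.077 = 0.0054725 and P(data|¬H) = 0.073·0.927·0.927 = 0.062731.
Bayes: P(H|data) = 0.132·0.0054725 / (0.132·0.0054725 + 0.868·0.062731) = 0.00072237/0.055173 = 0.0131.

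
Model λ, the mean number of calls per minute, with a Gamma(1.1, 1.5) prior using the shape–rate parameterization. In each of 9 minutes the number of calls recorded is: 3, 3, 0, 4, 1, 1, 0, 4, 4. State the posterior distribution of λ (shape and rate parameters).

Total count ∑xᵢ = 20 over n = 9 minutes.
Gamma is conjugate to the Poisson likelihood: posterior is Gamma(shape = 1.1+20 = 21.1, rate = 1.5+9 = 10.5).

Posterior: Gamma(shape=21.1, rate=10.5)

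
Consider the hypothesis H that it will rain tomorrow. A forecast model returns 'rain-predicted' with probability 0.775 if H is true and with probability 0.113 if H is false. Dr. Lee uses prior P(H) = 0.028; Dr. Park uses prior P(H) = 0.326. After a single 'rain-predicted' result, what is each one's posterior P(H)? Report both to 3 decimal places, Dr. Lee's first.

P('+'|H) = 0.775, P('+'|¬H) = 0.113.
Dr. Lee: numerator 0.775·0.028 = 0.021700; evidence = 0.021700+0.113·0.972 = 0.13154; posterior = 0.165.
Dr. Park: numerator 0.775·0.326 = 0.25265; evidence = 0.25265+0.113·0.674 = 0.32881; posterior = 0.768.

Dr. Lee: 0.165; Dr. Park: 0.768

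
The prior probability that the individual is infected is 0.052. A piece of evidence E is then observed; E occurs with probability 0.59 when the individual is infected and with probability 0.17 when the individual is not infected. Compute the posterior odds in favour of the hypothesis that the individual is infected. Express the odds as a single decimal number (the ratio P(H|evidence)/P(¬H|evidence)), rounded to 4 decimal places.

Posterior odds ≈ 0.1904

Prior odds = 0.052/(1−0.052) = 0.054852. In log-odds, ln(0.054852) = -2.9031.
Add log likelihood ratio: ln(3.4706) = 1.2443.
Posterior log-odds = -1.6588, so posterior odds = exp(-1.6588) = 0.19037.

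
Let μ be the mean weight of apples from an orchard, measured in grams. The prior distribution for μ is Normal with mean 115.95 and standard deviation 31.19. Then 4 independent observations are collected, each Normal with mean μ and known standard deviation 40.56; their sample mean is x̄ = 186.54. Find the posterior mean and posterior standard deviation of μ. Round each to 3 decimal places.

Prior precision 1/τ₀² = 1/31.19² = 0.00102794; data precision n/σ² = 4/40.56² = 0.00243144.
Posterior precision = 0.00102794 + 0.00243144 = 0.00345939, giving posterior SD = 1/√0.00345939 = 17.002.
Posterior mean = (0.00102794·115.95 + 0.00243144·186.54) / 0.00345939 = 165.564.

Posterior mean ≈ 165.564; posterior SD ≈ 17.002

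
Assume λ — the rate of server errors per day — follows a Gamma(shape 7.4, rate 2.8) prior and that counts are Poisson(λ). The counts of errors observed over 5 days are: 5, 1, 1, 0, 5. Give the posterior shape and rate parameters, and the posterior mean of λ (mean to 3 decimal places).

The Poisson likelihood adds the total count to the shape and the number of exposure periods to the rate. Here ∑xᵢ = 12 and n = 5, so shape 7.4→19.4 and rate 2.8→7.8.
Posterior mean = shape/rate = 19.4/7.8 = 2.487.

Posterior: Gamma(shape=19.4, rate=7.8); mean ≈ 2.487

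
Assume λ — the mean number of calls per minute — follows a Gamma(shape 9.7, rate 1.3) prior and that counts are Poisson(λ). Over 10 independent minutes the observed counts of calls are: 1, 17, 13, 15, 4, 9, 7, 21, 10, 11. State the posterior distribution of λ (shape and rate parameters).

Posterior: Gamma(shape=117.7, rate=11.3)

The Poisson likelihood adds the total count to the shape and the number of exposure periods to the rate. Here ∑xᵢ = 108 and n = 10, so shape 9.7→117.7 and rate 1.3→11.3.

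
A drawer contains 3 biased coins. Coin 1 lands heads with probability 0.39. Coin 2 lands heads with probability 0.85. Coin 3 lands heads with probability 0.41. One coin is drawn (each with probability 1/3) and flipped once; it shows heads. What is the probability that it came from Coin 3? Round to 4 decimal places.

Tabulate prior·likelihood by source: [1] prior 0.333333, lik 0.39, product 0.1300; [2] prior 0.333333, lik 0.85, product 0.2833; [3] prior 0.333333, lik 0.41, product 0.1367.
Normalizing constant = 0.55000; the posterior for Coin 3 is its product over the sum, 0.1367/0.55000 = 0.2485.

Posterior probability ≈ 0.2485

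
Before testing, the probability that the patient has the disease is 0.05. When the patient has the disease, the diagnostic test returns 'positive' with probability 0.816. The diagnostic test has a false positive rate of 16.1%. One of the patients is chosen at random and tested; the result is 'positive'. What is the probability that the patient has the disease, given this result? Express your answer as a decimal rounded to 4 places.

P(H | E) ≈ 0.2106

Let H be the event that the patient has the disease. P(H) = 0.05, so P(¬H) = 0.95. With E the 'positive' result, P(E|H) = 0.816 and P(E|¬H) = 0.161.
P(E) = 0.816·0.05 + 0.161·0.95 = 0.040800 + 0.15295 = 0.19375.
By Bayes' theorem, P(H|E) = 0.040800 / 0.19375 = 0.2106.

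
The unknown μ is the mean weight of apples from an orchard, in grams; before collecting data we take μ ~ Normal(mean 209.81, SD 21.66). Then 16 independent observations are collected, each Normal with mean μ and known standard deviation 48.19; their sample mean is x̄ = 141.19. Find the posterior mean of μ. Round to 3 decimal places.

Posterior mean ≈ 157.403

With known σ, the Normal prior is conjugate. Weight on the data is w = (n/σ²)/(n/σ² + 1/τ₀²) = 0.00688979/(0.00688979+0.00213149) = 0.76373.
Posterior mean = w·x̄ + (1−w)·μ₀ = 0.76373·141.19 + 0.23627·209.81 = 157.403.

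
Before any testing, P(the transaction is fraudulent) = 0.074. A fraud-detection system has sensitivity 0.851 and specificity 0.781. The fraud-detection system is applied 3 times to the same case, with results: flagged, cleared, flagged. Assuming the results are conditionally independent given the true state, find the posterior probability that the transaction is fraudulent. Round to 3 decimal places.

Posterior P(H) ≈ 0.187

Let H be the event that the transaction is fraudulent; start with P(H) = 0.074. P('flagged'|H) = 0.851, P('flagged'|¬H) = 0.219.
Update on result 1 ('flagged'): P(H) ← 0.851·0.0740 / (0.851·0.0740 + 0.219·0.9260) = 0.062974/0.26577 = 0.2370.
Update on result 2 ('cleared'): P(H) ← 0.149·0.2370 / (0.149·0.2370 + 0.781·0.7630) = 0.035306/0.63125 = 0.0559.
Update on result 3 ('flagged'): P(H) ← 0.851·0.0559 / (0.851·0.0559 + 0.219·0.9441) = 0.047597/0.25435 = 0.1871.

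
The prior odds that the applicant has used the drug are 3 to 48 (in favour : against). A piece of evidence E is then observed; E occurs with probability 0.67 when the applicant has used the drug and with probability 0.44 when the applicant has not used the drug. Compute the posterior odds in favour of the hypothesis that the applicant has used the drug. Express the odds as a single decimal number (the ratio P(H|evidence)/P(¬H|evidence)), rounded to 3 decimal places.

Posterior odds ≈ 0.095

Prior odds = 3/48 = 0.062500. In log-odds, ln(0.062500) = -2.7726.
Add log likelihood ratio: ln(1.5227) = 0.42050.
Posterior log-odds = -2.3521, so posterior odds = exp(-2.3521) = 0.095170.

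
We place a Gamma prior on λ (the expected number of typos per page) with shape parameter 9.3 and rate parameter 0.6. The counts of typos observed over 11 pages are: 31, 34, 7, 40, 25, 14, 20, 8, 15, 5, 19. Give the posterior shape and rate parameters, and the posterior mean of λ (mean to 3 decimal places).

The Poisson likelihood adds the total count to the shape and the number of exposure periods to the rate. Here ∑xᵢ = 218 and n = 11, so shape 9.3→227.3 and rate 0.6→11.6.
Posterior mean = shape/rate = 227.3/11.6 = 19.595.

Posterior: Gamma(shape=227.3, rate=11.6); mean ≈ 19.595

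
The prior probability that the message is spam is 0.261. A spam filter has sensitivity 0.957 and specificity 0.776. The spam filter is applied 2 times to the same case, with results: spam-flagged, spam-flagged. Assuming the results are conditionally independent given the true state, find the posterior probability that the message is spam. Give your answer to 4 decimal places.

Posterior P(H) ≈ 0.8657

Let H be the event that the message is spam; start with P(H) = 0.261. P('spam-flagged'|H) = 0.957, P('spam-flagged'|¬H) = 0.224.
Update on result 1 ('spam-flagged'): P(H) ← 0.957·0.2610 / (0.957·0.2610 + 0.224·0.7390) = 0.24978/0.41531 = 0.6014.
Update on result 2 ('spam-flagged'): P(H) ← 0.957·0.6014 / (0.957·0.6014 + 0.224·0.3986) = 0.57556/0.66484 = 0.8657.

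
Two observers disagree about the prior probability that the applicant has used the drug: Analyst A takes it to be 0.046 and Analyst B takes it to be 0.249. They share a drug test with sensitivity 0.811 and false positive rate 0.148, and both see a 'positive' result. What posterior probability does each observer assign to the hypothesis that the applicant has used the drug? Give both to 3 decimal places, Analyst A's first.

P('+'|H) = 0.811, P('+'|¬H) = 0.148.
Analyst A: numerator 0.811·0.046 = 0.037306; evidence = 0.037306+0.148·0.954 = 0.17850; posterior = 0.209.
Analyst B: numerator 0.811·0.249 = 0.20194; evidence = 0.20194+0.148·0.751 = 0.31309; posterior = 0.645.

Analyst A: 0.209; Analyst B: 0.645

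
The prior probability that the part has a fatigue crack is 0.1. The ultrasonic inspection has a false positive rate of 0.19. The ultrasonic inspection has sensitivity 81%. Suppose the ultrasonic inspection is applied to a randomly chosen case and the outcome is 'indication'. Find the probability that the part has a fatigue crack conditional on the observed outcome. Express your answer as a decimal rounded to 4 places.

Let H be the event that the part has a fatigue crack. P(H) = 0.1, so P(¬H) = 0.9. With E the 'indication' result, P(E|H) = 0.81 and P(E|¬H) = 0.19.
P(E) = 0.81·0.1 + 0.19·0.9 = 0.081000 + 0.17100 = 0.25200.
By Bayes' theorem, P(H|E) = 0.081000 / 0.25200 = 0.3214.

P(H | E) ≈ 0.3214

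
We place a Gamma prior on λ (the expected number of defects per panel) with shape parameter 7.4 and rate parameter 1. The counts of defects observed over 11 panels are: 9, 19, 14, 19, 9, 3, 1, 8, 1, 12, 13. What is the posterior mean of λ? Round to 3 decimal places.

Posterior mean ≈ 9.617

Total count ∑xᵢ = 108 over n = 11 panels.
Gamma is conjugate to the Poisson likelihood: posterior is Gamma(shape = 7.4+108 = 115.4, rate = 1+11 = 12).
Posterior mean = shape/rate = 115.4/12 = 9.617.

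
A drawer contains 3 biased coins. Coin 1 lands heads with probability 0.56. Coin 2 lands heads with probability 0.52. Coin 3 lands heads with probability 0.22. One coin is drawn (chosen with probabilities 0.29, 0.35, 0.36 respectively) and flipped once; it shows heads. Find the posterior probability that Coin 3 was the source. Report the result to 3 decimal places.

Tabulate prior·likelihood by source: [1] prior 0.29, lik 0.56, product 0.1624; [2] prior 0.35, lik 0.52, product 0.1820; [3] prior 0.36, lik 0.22, product 0.07920.
Normalizing constant = 0.42360; the posterior for Coin 3 is its product over the sum, 0.07920/0.42360 = 0.187.

Posterior probability ≈ 0.187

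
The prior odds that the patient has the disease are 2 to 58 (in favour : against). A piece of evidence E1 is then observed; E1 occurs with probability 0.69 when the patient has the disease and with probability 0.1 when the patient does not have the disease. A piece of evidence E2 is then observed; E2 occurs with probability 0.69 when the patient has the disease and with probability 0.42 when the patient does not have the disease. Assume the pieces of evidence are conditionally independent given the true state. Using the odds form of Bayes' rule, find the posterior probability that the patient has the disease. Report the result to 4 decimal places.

Posterior probability ≈ 0.2810

Prior odds = 2/58 = 0.034483. In log-odds, ln(0.034483) = -3.3673.
Add log likelihood ratios: ln(6.9000) + ln(1.6429) = 2.4280.
Posterior log-odds = -0.93934, so posterior odds = exp(-0.93934) = 0.39089. Converting, P(H|E) = 0.39089/1.3909 = 0.2810.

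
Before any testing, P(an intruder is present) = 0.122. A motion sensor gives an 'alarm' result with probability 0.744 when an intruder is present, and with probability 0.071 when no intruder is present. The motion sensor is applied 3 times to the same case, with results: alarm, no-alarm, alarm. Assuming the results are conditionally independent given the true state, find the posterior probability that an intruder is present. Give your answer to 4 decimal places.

With H the event that an intruder is present, the joint likelihood of the observed sequence is P(data|H) = 0.744·0.256·0.744 = 0.14171 and P(data|¬H) = 0.071·0.929·0.071 = 0.0046831.
Bayes: P(H|data) = 0.122·0.14171 / (0.122·0.14171 + 0.878·0.0046831) = 0.017288/0.021400 = 0.8079.

Posterior P(H) ≈ 0.8079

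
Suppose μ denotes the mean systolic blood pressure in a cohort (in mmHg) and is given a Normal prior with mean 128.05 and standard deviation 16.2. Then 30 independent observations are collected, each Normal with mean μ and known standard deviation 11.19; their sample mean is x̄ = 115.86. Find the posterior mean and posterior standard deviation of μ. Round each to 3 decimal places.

With known σ, the Normal prior is conjugate. Weight on the data is w = (n/σ²)/(n/σ² + 1/τ₀²) = 0.239586/(0.239586+0.00381039) = 0.98434.
Posterior mean = w·x̄ + (1−w)·μ₀ = 0.98434·115.86 + 0.015655·128.05 = 116.051. Posterior variance = 1/(0.239586+0.00381039) = 4.10853, so SD = 2.027.

Posterior mean ≈ 116.051; posterior SD ≈ 2.027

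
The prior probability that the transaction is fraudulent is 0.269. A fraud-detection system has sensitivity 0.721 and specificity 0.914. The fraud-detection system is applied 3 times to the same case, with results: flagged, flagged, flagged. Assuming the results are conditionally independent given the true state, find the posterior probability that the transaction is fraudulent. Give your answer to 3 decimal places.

Posterior P(H) ≈ 0.995

With H the event that the transaction is fraudulent, the joint likelihood of the observed sequence is P(data|H) = 0.721·0.721·0.721 = 0.37481 and P(data|¬H) = 0.086·0.086·0.086 = 0.00063606.
Bayes: P(H|data) = 0.269·0.37481 / (0.269·0.37481 + 0.731·0.00063606) = 0.10082/0.10129 = 0.9954.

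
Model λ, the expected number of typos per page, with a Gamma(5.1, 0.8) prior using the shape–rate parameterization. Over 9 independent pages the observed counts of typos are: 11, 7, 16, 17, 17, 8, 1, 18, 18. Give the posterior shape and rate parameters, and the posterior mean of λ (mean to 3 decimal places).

Posterior: Gamma(shape=118.1, rate=9.8); mean ≈ 12.051

Total count ∑xᵢ = 113 over n = 9 pages.
Gamma is conjugate to the Poisson likelihood: posterior is Gamma(shape = 5.1+113 = 118.1, rate = 0.8+9 = 9.8).
E[λ | data] = 118.1/9.8 = 12.051.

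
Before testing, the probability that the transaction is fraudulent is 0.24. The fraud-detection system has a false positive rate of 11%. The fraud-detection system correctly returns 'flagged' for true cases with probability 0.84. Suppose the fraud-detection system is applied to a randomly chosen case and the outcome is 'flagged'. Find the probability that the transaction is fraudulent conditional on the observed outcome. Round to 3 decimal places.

P(H | E) ≈ 0.707

Let H be the event that the transaction is fraudulent. P(H) = 0.24, so P(¬H) = 0.76. With E the 'flagged' result, P(E|H) = 0.84 and P(E|¬H) = 0.11.
P(E) = 0.84·0.24 + 0.11·0.76 = 0.20160 + 0.083600 = 0.28520.
By Bayes' theorem, P(H|E) = 0.20160 / 0.28520 = 0.707.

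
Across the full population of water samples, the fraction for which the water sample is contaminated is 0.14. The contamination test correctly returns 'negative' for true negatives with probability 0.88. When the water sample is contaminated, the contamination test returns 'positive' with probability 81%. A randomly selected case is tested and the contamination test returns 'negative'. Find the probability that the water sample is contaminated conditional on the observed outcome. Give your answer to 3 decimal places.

P(H | E) ≈ 0.034

Write H for 'the water sample is contaminated'. Prior odds H:¬H = 0.14/0.86 = 0.16279. For the 'negative' outcome, the likelihood ratio is 0.19/0.88 = 0.21591.
Posterior odds = 0.16279 × 0.21591 = 0.035148, so P(H|E) = 0.035148/(1+0.035148) = 0.034.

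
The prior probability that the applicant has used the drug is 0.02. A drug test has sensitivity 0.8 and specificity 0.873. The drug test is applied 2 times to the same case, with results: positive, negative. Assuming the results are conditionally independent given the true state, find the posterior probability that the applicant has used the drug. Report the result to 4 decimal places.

With H the event that the applicant has used the drug, the joint likelihood of the observed sequence is P(data|H) = 0.8·0.2 = 0.16000 and P(data|¬H) = 0.127·0.873 = 0.11087.
Bayes: P(H|data) = 0.02·0.16000 / (0.02·0.16000 + 0.98·0.11087) = 0.0032000/0.11185 = 0.0286.

Posterior P(H) ≈ 0.0286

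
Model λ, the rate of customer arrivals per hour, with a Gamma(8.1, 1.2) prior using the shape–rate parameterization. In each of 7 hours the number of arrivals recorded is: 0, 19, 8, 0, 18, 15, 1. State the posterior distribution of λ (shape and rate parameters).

Total count ∑xᵢ = 61 over n = 7 hours.
Gamma is conjugate to the Poisson likelihood: posterior is Gamma(shape = 8.1+61 = 69.1, rate = 1.2+7 = 8.2).

Posterior: Gamma(shape=69.1, rate=8.2)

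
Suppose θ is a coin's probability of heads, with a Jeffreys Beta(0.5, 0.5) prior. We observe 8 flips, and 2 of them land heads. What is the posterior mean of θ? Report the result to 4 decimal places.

Observing 2 successes and 6 failures updates Beta(0.5, 0.5) by adding the success and failure counts to the two shape parameters: α = 0.5+2 = 2.5, β = 0.5+6 = 6.5.
E[θ | data] = 2.5/(2.5+6.5) = 0.2778.

Posterior mean ≈ 0.2778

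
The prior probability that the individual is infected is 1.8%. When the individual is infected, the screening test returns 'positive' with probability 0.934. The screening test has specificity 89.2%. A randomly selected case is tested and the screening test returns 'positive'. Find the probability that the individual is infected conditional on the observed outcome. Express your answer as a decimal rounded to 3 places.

P(H | E) ≈ 0.137

Let H be the event that the individual is infected. P(H) = 0.018, so P(¬H) = 0.982. With E the 'positive' result, P(E|H) = 0.934 and P(E|¬H) = 0.108.
P(E) = 0.934·0.018 + 0.108·0.982 = 0.016812 + 0.10606 = 0.12287.
By Bayes' theorem, P(H|E) = 0.016812 / 0.12287 = 0.137.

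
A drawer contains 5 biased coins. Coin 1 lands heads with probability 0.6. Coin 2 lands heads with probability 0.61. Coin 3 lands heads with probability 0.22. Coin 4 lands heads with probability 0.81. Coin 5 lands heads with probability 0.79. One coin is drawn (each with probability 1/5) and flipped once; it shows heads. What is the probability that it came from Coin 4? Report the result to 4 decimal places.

Tabulate prior·likelihood by source: [1] prior 0.2, lik 0.6, product 0.1200; [2] prior 0.2, lik 0.61, product 0.1220; [3] prior 0.2, lik 0.22, product 0.04400; [4] prior 0.2, lik 0.81, product 0.1620; [5] prior 0.2, lik 0.79, product 0.1580.
Normalizing constant = 0.60600; the posterior for Coin 4 is its product over the sum, 0.1620/0.60600 = 0.2673.

Posterior probability ≈ 0.2673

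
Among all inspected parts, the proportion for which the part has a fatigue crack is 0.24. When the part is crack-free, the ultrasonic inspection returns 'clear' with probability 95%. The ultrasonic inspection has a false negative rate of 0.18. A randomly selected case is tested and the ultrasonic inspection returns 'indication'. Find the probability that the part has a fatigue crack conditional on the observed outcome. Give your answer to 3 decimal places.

Write H for 'the part has a fatigue crack'. Prior odds H:¬H = 0.24/0.76 = 0.31579. For the 'indication' outcome, the likelihood ratio is 0.82/0.05 = 16.400.
Posterior odds = 0.31579 × 16.400 = 5.1789, so P(H|E) = 5.1789/(1+5.1789) = 0.838.

P(H | E) ≈ 0.838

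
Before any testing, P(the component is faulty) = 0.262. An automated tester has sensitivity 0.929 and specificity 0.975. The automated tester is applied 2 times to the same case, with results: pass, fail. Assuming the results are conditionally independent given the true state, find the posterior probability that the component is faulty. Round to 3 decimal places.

With H the event that the component is faulty, the joint likelihood of the observed sequence is P(data|H) = 0.071·0.929 = 0.065959 and P(data|¬H) = 0.975·0.025 = 0.024375.
Bayes: P(H|data) = 0.262·0.065959 / (0.262·0.065959 + 0.738·0.024375) = 0.017281/0.035270 = 0.4900.

Posterior P(H) ≈ 0.490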